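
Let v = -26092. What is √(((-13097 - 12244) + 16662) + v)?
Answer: I*√34771 ≈ 186.47*I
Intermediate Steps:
√(((-13097 - 12244) + 16662) + v) = √(((-13097 - 12244) + 16662) - 26092) = √((-25341 + 16662) - 26092) = √(-8679 - 26092) = √(-34771) = I*√34771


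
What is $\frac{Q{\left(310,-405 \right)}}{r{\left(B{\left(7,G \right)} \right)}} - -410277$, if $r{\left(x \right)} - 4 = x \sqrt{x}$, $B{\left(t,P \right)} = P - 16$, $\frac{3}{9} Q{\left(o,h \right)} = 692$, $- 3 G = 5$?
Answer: $\frac{61258272801}{149309} + \frac{330084 i \sqrt{159}}{149309} \approx 4.1028 \cdot 10^{5} + 27.876 i$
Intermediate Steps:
$G = - \frac{5}{3}$ ($G = \left(- \frac{1}{3}\right) 5 = - \frac{5}{3} \approx -1.6667$)
$Q{\left(o,h \right)} = 2076$ ($Q{\left(o,h \right)} = 3 \cdot 692 = 2076$)
$B{\left(t,P \right)} = -16 + P$
$r{\left(x \right)} = 4 + x^{\frac{3}{2}}$ ($r{\left(x \right)} = 4 + x \sqrt{x} = 4 + x^{\frac{3}{2}}$)
$\frac{Q{\left(310,-405 \right)}}{r{\left(B{\left(7,G \right)} \right)}} - -410277 = \frac{2076}{4 + \left(-16 - \frac{5}{3}\right)^{\frac{3}{2}}} - -410277 = \frac{2076}{4 + \left(- \frac{53}{3}\right)^{\frac{3}{2}}} + 410277 = \frac{2076}{4 - \frac{53 i \sqrt{159}}{9}} + 410277 = 410277 + \frac{2076}{4 - \frac{53 i \sqrt{159}}{9}}$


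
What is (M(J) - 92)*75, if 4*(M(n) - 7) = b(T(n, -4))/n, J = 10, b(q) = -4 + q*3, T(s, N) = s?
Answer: -25305/4 ≈ -6326.3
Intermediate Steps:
b(q) = -4 + 3*q
M(n) = 7 + (-4 + 3*n)/(4*n) (M(n) = 7 + ((-4 + 3*n)/n)/4 = 7 + (-4 + 3*n)/(4*n))
(M(J) - 92)*75 = ((31/4 - 1/10) - 92)*75 = ((31/4 - 1*⅒) - 92)*75 = ((31/4 - ⅒) - 92)*75 = (153/20 - 92)*75 = -1687/20*75 = -25305/4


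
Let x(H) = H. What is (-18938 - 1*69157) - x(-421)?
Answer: -87674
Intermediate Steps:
(-18938 - 1*69157) - x(-421) = (-18938 - 1*69157) - 1*(-421) = (-18938 - 69157) + 421 = -88095 + 421 = -87674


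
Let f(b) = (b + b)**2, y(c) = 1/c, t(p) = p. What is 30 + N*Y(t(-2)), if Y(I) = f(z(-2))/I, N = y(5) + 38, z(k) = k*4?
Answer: -24298/5 ≈ -4859.6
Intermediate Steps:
z(k) = 4*k
f(b) = 4*b**2 (f(b) = (2*b)**2 = 4*b**2)
N = 191/5 (N = 1/5 + 38 = 191/5 ≈ 38.200)
Y(I) = 256/I (Y(I) = (4*(4*(-2))**2)/I = (4*(-8)**2)/I = (4*64)/I = 256/I)
30 + N*Y(t(-2)) = 30 + 191*(256/(-2))/5 = 30 + 191*(256*(-1/2))/5 = 30 + (191/5)*(-128) = 30 - 24448/5 = -24298/5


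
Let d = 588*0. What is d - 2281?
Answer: -2281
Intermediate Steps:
d = 0
d - 2281 = 0 - 2281 = -2281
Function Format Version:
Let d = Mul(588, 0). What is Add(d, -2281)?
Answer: -2281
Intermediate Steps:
d = 0
Add(d, -2281) = Add(0, -2281) = -2281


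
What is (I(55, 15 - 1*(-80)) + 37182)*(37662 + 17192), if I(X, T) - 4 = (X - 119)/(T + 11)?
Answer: 108107689404/53 ≈ 2.0398e+9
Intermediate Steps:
I(X, T) = 4 + (-119 + X)/(11 + T) (I(X, T) = 4 + (X - 119)/(T + 11) = 4 + (-119 + X)/(11 + T))
(I(55, 15 - 1*(-80)) + 37182)*(37662 + 17192) = ((-75 + 55 + 4*(15 - 1*(-80)))/(11 + (15 - 1*(-80))) + 37182)*(37662 + 17192) = ((-75 + 55 + 4*(15 + 80))/(11 + (15 + 80)) + 37182)*54854 = ((-75 + 55 + 4*95)/(11 + 95) + 37182)*54854 = ((-75 + 55 + 380)/106 + 37182)*54854 = ((1/106)*360 + 37182)*54854 = (180/53 + 37182)*54854 = (1970826/53)*54854 = 108107689404/53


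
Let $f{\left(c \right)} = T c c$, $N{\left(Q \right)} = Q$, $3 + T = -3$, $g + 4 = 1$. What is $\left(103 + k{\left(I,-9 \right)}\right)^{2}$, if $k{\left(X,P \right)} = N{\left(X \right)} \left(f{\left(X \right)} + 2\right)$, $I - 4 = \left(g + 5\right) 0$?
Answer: $74529$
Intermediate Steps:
$g = -3$ ($g = -4 + 1 = -3$)
$T = -6$ ($T = -3 - 3 = -6$)
$f{\left(c \right)} = - 6 c^{2}$ ($f{\left(c \right)} = - 6 c c = - 6 c^{2}$)
$I = 4$ ($I = 4 + \left(-3 + 5\right) 0 = 4 + 2 \cdot 0 = 4 + 0 = 4$)
$k{\left(X,P \right)} = X \left(2 - 6 X^{2}\right)$ ($k{\left(X,P \right)} = X \left(- 6 X^{2} + 2\right) = X \left(2 - 6 X^{2}\right)$)
$\left(103 + k{\left(I,-9 \right)}\right)^{2} = \left(103 + \left(- 6 \cdot 4^{3} + 2 \cdot 4\right)\right)^{2} = \left(103 + \left(\left(-6\right) 64 + 8\right)\right)^{2} = \left(103 + \left(-384 + 8\right)\right)^{2} = \left(103 - 376\right)^{2} = \left(-273\right)^{2} = 74529$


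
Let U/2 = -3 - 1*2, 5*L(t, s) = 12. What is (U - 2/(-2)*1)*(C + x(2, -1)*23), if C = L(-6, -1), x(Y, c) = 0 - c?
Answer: -1143/5 ≈ -228.60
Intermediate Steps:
L(t, s) = 12/5 (L(t, s) = (⅕)*12 = 12/5)
U = -10 (U = 2*(-3 - 1*2) = 2*(-3 - 2) = 2*(-5) = -10)
x(Y, c) = -c
C = 12/5 ≈ 2.4000
(U - 2/(-2)*1)*(C + x(2, -1)*23) = (-10 - 2/(-2)*1)*(12/5 - 1*(-1)*23) = (-10 - 2*(-½)*1)*(12/5 + 1*23) = (-10 + 1*1)*(12/5 + 23) = (-10 + 1)*(127/5) = -9*127/5 = -1143/5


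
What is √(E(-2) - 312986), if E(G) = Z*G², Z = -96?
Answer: I*√313370 ≈ 559.79*I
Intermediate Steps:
E(G) = -96*G²
√(E(-2) - 312986) = √(-96*(-2)² - 312986) = √(-96*4 - 312986) = √(-384 - 312986) = √(-313370) = I*√313370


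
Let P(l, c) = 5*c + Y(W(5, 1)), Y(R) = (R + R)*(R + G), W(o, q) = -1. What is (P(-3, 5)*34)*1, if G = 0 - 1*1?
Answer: 986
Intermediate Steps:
G = -1 (G = 0 - 1 = -1)
Y(R) = 2*R*(-1 + R) (Y(R) = (R + R)*(R - 1) = (2*R)*(-1 + R) = 2*R*(-1 + R))
P(l, c) = 4 + 5*c (P(l, c) = 5*c + 2*(-1)*(-1 - 1) = 5*c + 2*(-1)*(-2) = 5*c + 4 = 4 + 5*c)
(P(-3, 5)*34)*1 = ((4 + 5*5)*34)*1 = ((4 + 25)*34)*1 = (29*34)*1 = 986*1 = 986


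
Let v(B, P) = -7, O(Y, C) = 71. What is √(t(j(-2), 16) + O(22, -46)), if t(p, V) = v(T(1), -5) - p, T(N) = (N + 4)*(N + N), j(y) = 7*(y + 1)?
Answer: √71 ≈ 8.4261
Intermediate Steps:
j(y) = 7 + 7*y (j(y) = 7*(1 + y) = 7 + 7*y)
T(N) = 2*N*(4 + N) (T(N) = (4 + N)*(2*N) = 2*N*(4 + N))
t(p, V) = -7 - p
√(t(j(-2), 16) + O(22, -46)) = √((-7 - (7 + 7*(-2))) + 71) = √((-7 - (7 - 14)) + 71) = √((-7 - 1*(-7)) + 71) = √((-7 + 7) + 71) = √(0 + 71) = √71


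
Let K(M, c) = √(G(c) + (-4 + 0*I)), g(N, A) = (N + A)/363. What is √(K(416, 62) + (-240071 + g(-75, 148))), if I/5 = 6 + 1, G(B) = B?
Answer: √(-261437100 + 1089*√58)/33 ≈ 489.96*I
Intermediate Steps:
I = 35 (I = 5*(6 + 1) = 5*7 = 35)
g(N, A) = A/363 + N/363 (g(N, A) = (A + N)*(1/363) = A/363 + N/363)
K(M, c) = √(-4 + c) (K(M, c) = √(c + (-4 + 0*35)) = √(c + (-4 + 0)) = √(c - 4) = √(-4 + c))
√(K(416, 62) + (-240071 + g(-75, 148))) = √(√(-4 + 62) + (-240071 + ((1/363)*148 + (1/363)*(-75)))) = √(√58 + (-240071 + (148/363 - 25/121))) = √(√58 + (-240071 + 73/363)) = √(√58 - 87145700/363) = √(-87145700/363 + √58)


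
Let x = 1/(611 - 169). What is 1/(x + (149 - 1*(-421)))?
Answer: 442/251941 ≈ 0.0017544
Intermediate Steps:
x = 1/442 ≈ 0.0022624
1/(x + (149 - 1*(-421))) = 1/(1/442 + (149 - 1*(-421))) = 1/(1/442 + (149 + 421)) = 1/(1/442 + 570) = 1/(251941/442) = 442/251941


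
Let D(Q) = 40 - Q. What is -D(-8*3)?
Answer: -64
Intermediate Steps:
-D(-8*3) = -(40 - (-8)*3) = -(40 - 1*(-24)) = -(40 + 24) = -1*64 = -64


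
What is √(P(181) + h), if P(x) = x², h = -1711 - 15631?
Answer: √15419 ≈ 124.17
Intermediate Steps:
h = -17342
√(P(181) + h) = √(181² - 17342) = √(32761 - 17342) = √15419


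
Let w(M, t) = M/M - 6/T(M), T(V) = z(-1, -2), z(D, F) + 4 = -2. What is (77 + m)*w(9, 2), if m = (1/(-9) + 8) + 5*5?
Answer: 1978/9 ≈ 219.78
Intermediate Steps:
z(D, F) = -6 (z(D, F) = -4 - 2 = -6)
T(V) = -6
w(M, t) = 2 (w(M, t) = M/M - 6/(-6) = 1 - 6*(-1/6) = 1 + 1 = 2)
m = 296/9 (m = (-1/9 + 8) + 25 = 71/9 + 25 = 296/9 ≈ 32.889)
(77 + m)*w(9, 2) = (77 + 296/9)*2 = (989/9)*2 = 1978/9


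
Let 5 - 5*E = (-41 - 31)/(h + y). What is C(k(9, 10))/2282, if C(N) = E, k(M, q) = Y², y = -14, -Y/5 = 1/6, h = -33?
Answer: 1/3290 ≈ 0.00030395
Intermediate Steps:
Y = -⅚ (Y = -5/6 = -5*⅙ = -⅚ ≈ -0.83333)
k(M, q) = 25/36 (k(M, q) = (-⅚)² = 25/36)
E = 163/235 (E = 1 - (-41 - 31)/(5*(-33 - 14)) = 1 - (-72)/(5*(-47)) = 1 - (-72)*(-1)/(5*47) = 1 - ⅕*72/47 = 1 - 72/235 = 163/235 ≈ 0.69362)
C(N) = 163/235
C(k(9, 10))/2282 = (163/235)/2282 = (163/235)*(1/2282) = 1/3290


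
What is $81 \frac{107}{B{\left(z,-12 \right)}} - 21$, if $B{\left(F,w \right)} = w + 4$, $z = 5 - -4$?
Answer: $- \frac{8835}{8} \approx -1104.4$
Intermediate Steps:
$z = 9$ ($z = 5 + 4 = 9$)
$B{\left(F,w \right)} = 4 + w$
$81 \frac{107}{B{\left(z,-12 \right)}} - 21 = 81 \frac{107}{4 - 12} - 21 = 81 \frac{107}{-8} - 21 = 81 \cdot 107 \left(- \frac{1}{8}\right) - 21 = 81 \left(- \frac{107}{8}\right) - 21 = - \frac{8667}{8} - 21 = - \frac{8835}{8}$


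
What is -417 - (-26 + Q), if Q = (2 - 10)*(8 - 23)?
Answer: -511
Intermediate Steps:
Q = 120 (Q = -8*(-15) = 120)
-417 - (-26 + Q) = -417 - (-26 + 120) = -417 - 1*94 = -417 - 94 = -511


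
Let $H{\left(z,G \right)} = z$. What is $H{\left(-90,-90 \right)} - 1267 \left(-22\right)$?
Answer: $27784$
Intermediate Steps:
$H{\left(-90,-90 \right)} - 1267 \left(-22\right) = -90 - 1267 \left(-22\right) = -90 - -27874 = -90 + 27874 = 27784$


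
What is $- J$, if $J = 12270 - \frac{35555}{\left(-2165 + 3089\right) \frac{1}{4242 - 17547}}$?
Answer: $- \frac{161465585}{308} \approx -5.2424 \cdot 10^{5}$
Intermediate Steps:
$J = \frac{161465585}{308}$ ($J = 12270 - \frac{35555}{924 \frac{1}{-13305}} = 12270 - \frac{35555}{924 \left(- \frac{1}{13305}\right)} = 12270 - \frac{35555}{- \frac{308}{4435}} = 12270 - 35555 \left(- \frac{4435}{308}\right) = 12270 - - \frac{157686425}{308} = 12270 + \frac{157686425}{308} = \frac{161465585}{308} \approx 5.2424 \cdot 10^{5}$)
$- J = \left(-1\right) \frac{161465585}{308} = - \frac{161465585}{308}$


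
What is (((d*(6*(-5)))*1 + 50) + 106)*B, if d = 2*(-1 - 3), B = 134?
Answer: 53064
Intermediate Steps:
d = -8 (d = 2*(-4) = -8)
(((d*(6*(-5)))*1 + 50) + 106)*B = ((-48*(-5)*1 + 50) + 106)*134 = ((-8*(-30)*1 + 50) + 106)*134 = ((240*1 + 50) + 106)*134 = ((240 + 50) + 106)*134 = (290 + 106)*134 = 396*134 = 53064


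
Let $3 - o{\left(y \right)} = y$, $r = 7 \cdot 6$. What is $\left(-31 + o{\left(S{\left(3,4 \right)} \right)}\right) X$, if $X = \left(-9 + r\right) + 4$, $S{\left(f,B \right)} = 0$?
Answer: $-1036$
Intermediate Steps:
$r = 42$
$o{\left(y \right)} = 3 - y$
$X = 37$ ($X = \left(-9 + 42\right) + 4 = 33 + 4 = 37$)
$\left(-31 + o{\left(S{\left(3,4 \right)} \right)}\right) X = \left(-31 + \left(3 - 0\right)\right) 37 = \left(-31 + \left(3 + 0\right)\right) 37 = \left(-31 + 3\right) 37 = \left(-28\right) 37 = -1036$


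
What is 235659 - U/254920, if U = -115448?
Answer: 7509288466/31865 ≈ 2.3566e+5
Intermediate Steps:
235659 - U/254920 = 235659 - (-115448)/254920 = 235659 - 1*(-14431/31865) = 235659 + 14431/31865 = 7509288466/31865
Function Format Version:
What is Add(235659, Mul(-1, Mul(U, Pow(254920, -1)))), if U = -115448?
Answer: Rational(7509288466, 31865) ≈ 2.3566e+5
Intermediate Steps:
Add(235659, Mul(-1, Mul(U, Pow(254920, -1)))) = Add(235659, Mul(-1, Mul(-115448, Pow(254920, -1)))) = Add(235659, Mul(-1, Mul(-115448, Rational(1, 254920)))) = Add(235659, Mul(-1, Rational(-14431, 31865))) = Add(235659, Rational(14431, 31865)) = Rational(7509288466, 31865)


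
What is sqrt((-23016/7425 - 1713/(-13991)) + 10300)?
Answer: sqrt(54875320421987923)/2308515 ≈ 101.47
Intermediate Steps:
sqrt((-23016/7425 - 1713/(-13991)) + 10300) = sqrt((-23016*1/7425 - 1713*(-1/13991)) + 10300) = sqrt((-7672/2475 + 1713/13991) + 10300) = sqrt(-103099277/34627725 + 10300) = sqrt(356562468223/34627725) = sqrt(54875320421987923)/2308515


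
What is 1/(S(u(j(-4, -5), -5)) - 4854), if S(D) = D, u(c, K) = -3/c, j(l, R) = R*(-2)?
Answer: -10/48543 ≈ -0.00020600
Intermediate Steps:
j(l, R) = -2*R
1/(S(u(j(-4, -5), -5)) - 4854) = 1/(-3/((-2*(-5))) - 4854) = 1/(-3/10 - 4854) = 1/(-48543/10) = -10/48543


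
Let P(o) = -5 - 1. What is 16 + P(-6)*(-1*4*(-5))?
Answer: -104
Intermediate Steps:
P(o) = -6
16 + P(-6)*(-1*4*(-5)) = 16 - 6*(-1*4)*(-5) = 16 - (-24)*(-5) = 16 - 6*20 = 16 - 120 = -104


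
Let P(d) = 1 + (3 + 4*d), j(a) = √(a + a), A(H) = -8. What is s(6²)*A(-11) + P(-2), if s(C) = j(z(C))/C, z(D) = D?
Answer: -4 - 4*√2/3 ≈ -5.8856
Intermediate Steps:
j(a) = √2*√a (j(a) = √(2*a) = √2*√a)
s(C) = √2/√C (s(C) = (√2*√C)/C = √2/√C)
P(d) = 4 + 4*d
s(6²)*A(-11) + P(-2) = (√2/√(6²))*(-8) + (4 + 4*(-2)) = (√2/√36)*(-8) + (4 - 8) = (√2*(⅙))*(-8) - 4 = (√2/6)*(-8) - 4 = -4*√2/3 - 4 = -4 - 4*√2/3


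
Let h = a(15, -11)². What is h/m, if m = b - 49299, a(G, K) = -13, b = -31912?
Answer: -13/6247 ≈ -0.0020810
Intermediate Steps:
m = -81211 (m = -31912 - 49299 = -81211)
h = 169 (h = (-13)² = 169)
h/m = 169/(-81211) = 169*(-1/81211) = -13/6247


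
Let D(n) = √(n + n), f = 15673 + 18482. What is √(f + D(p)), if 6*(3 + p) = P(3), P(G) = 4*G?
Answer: √(34155 + I*√2) ≈ 184.81 + 0.004*I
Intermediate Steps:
f = 34155
p = -1 (p = -3 + (4*3)/6 = -3 + (⅙)*12 = -3 + 2 = -1)
D(n) = √2*√n (D(n) = √(2*n) = √2*√n)
√(f + D(p)) = √(34155 + √2*√(-1)) = √(34155 + √2*I) = √(34155 + I*√2)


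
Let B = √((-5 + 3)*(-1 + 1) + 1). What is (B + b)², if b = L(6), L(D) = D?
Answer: 49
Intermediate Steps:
b = 6
B = 1 (B = √(-2*0 + 1) = √(0 + 1) = √1 = 1)
(B + b)² = (1 + 6)² = 7² = 49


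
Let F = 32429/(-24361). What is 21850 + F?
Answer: 532255421/24361 ≈ 21849.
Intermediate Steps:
F = -32429/24361 (F = 32429*(-1/24361) = -32429/24361 ≈ -1.3312)
21850 + F = 21850 - 32429/24361 = 532255421/24361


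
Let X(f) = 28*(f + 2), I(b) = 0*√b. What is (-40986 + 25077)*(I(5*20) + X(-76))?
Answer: 32963448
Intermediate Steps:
I(b) = 0
X(f) = 56 + 28*f (X(f) = 28*(2 + f) = 56 + 28*f)
(-40986 + 25077)*(I(5*20) + X(-76)) = (-40986 + 25077)*(0 + (56 + 28*(-76))) = -15909*(0 + (56 - 2128)) = -15909*(0 - 2072) = -15909*(-2072) = 32963448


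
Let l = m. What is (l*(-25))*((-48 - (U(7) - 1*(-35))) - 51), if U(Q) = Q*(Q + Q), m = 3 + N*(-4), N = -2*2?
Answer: 110200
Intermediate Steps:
N = -4
m = 19 (m = 3 - 4*(-4) = 3 + 16 = 19)
l = 19
U(Q) = 2*Q² (U(Q) = Q*(2*Q) = 2*Q²)
(l*(-25))*((-48 - (U(7) - 1*(-35))) - 51) = (19*(-25))*((-48 - (2*7² - 1*(-35))) - 51) = -475*((-48 - (2*49 + 35)) - 51) = -475*((-48 - (98 + 35)) - 51) = -475*((-48 - 1*133) - 51) = -475*((-48 - 133) - 51) = -475*(-181 - 51) = -475*(-232) = 110200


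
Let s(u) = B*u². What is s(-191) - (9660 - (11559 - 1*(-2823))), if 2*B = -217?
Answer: -7906933/2 ≈ -3.9535e+6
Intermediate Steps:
B = -217/2 (B = (½)*(-217) = -217/2 ≈ -108.50)
s(u) = -217*u²/2
s(-191) - (9660 - (11559 - 1*(-2823))) = -217/2*(-191)² - (9660 - (11559 - 1*(-2823))) = -217/2*36481 - (9660 - (11559 + 2823)) = -7916377/2 - (9660 - 1*14382) = -7916377/2 - (9660 - 14382) = -7916377/2 - 1*(-4722) = -7916377/2 + 4722 = -7906933/2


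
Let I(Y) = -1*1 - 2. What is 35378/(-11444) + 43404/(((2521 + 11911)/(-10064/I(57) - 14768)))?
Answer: -88588886459/2580622 ≈ -34329.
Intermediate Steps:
I(Y) = -3 (I(Y) = -1 - 2 = -3)
35378/(-11444) + 43404/(((2521 + 11911)/(-10064/I(57) - 14768))) = 35378/(-11444) + 43404/(((2521 + 11911)/(-10064/(-3) - 14768))) = 35378*(-1/11444) + 43404/((14432/(-10064*(-1/3) - 14768))) = -17689/5722 + 43404/((14432/(10064/3 - 14768))) = -17689/5722 + 43404/((14432/(-34240/3))) = -17689/5722 + 43404/((14432*(-3/34240))) = -17689/5722 + 43404/(-1353/1070) = -17689/5722 + 43404*(-1070/1353) = -17689/5722 - 15480760/451 = -88588886459/2580622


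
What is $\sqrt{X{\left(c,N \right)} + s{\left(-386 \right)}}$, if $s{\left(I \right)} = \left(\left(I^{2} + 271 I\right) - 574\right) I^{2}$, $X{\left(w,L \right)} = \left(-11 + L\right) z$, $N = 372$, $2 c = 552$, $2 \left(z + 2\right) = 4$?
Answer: $772 \sqrt{10954} \approx 80799.0$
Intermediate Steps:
$z = 0$ ($z = -2 + \frac{1}{2} \cdot 4 = -2 + 2 = 0$)
$c = 276$ ($c = \frac{1}{2} \cdot 552 = 276$)
$X{\left(w,L \right)} = 0$ ($X{\left(w,L \right)} = \left(-11 + L\right) 0 = 0$)
$s{\left(I \right)} = I^{2} \left(-574 + I^{2} + 271 I\right)$ ($s{\left(I \right)} = \left(-574 + I^{2} + 271 I\right) I^{2} = I^{2} \left(-574 + I^{2} + 271 I\right)$)
$\sqrt{X{\left(c,N \right)} + s{\left(-386 \right)}} = \sqrt{0 + \left(-386\right)^{2} \left(-574 + \left(-386\right)^{2} + 271 \left(-386\right)\right)} = \sqrt{0 + 148996 \left(-574 + 148996 - 104606\right)} = \sqrt{0 + 148996 \cdot 43816} = \sqrt{0 + 6528408736} = \sqrt{6528408736} = 772 \sqrt{10954}$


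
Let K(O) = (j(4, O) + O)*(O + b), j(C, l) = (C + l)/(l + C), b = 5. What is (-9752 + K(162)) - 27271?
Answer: -9802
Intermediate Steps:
j(C, l) = 1 (j(C, l) = (C + l)/(C + l) = 1)
K(O) = (1 + O)*(5 + O) (K(O) = (1 + O)*(O + 5) = (1 + O)*(5 + O))
(-9752 + K(162)) - 27271 = (-9752 + (5 + 162² + 6*162)) - 27271 = (-9752 + (5 + 26244 + 972)) - 27271 = (-9752 + 27221) - 27271 = 17469 - 27271 = -9802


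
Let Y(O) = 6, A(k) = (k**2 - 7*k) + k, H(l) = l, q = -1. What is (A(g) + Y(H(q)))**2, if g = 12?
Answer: 6084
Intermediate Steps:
A(k) = k**2 - 6*k
(A(g) + Y(H(q)))**2 = (12*(-6 + 12) + 6)**2 = (12*6 + 6)**2 = (72 + 6)**2 = 78**2 = 6084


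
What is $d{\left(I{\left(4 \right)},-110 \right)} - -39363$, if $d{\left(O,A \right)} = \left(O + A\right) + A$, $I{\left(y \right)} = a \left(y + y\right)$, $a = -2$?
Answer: $39127$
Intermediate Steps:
$I{\left(y \right)} = - 4 y$ ($I{\left(y \right)} = - 2 \left(y + y\right) = - 2 \cdot 2 y = - 4 y$)
$d{\left(O,A \right)} = O + 2 A$ ($d{\left(O,A \right)} = \left(A + O\right) + A = O + 2 A$)
$d{\left(I{\left(4 \right)},-110 \right)} - -39363 = \left(\left(-4\right) 4 + 2 \left(-110\right)\right) - -39363 = \left(-16 - 220\right) + 39363 = -236 + 39363 = 39127$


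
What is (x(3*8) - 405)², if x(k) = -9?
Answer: 171396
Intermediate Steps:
(x(3*8) - 405)² = (-9 - 405)² = (-414)² = 171396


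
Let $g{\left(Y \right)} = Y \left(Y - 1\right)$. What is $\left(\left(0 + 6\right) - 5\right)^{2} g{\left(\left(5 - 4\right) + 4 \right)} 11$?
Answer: $220$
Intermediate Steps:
$g{\left(Y \right)} = Y \left(-1 + Y\right)$
$\left(\left(0 + 6\right) - 5\right)^{2} g{\left(\left(5 - 4\right) + 4 \right)} 11 = \left(\left(0 + 6\right) - 5\right)^{2} \left(\left(5 - 4\right) + 4\right) \left(-1 + \left(\left(5 - 4\right) + 4\right)\right) 11 = \left(6 - 5\right)^{2} \left(1 + 4\right) \left(-1 + \left(1 + 4\right)\right) 11 = 1^{2} \cdot 5 \left(-1 + 5\right) 11 = 1 \cdot 5 \cdot 4 \cdot 11 = 1 \cdot 20 \cdot 11 = 20 \cdot 11 = 220$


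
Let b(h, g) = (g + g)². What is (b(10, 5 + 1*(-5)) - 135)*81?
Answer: -10935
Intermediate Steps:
b(h, g) = 4*g² (b(h, g) = (2*g)² = 4*g²)
(b(10, 5 + 1*(-5)) - 135)*81 = (4*(5 + 1*(-5))² - 135)*81 = (4*(5 - 5)² - 135)*81 = (4*0² - 135)*81 = (4*0 - 135)*81 = (0 - 135)*81 = -135*81 = -10935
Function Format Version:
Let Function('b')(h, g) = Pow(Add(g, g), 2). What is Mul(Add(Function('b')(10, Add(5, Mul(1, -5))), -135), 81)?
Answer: -10935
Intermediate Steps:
Function('b')(h, g) = Mul(4, Pow(g, 2)) (Function('b')(h, g) = Pow(Mul(2, g), 2) = Mul(4, Pow(g, 2)))
Mul(Add(Function('b')(10, Add(5, Mul(1, -5))), -135), 81) = Mul(Add(Mul(4, Pow(Add(5, Mul(1, -5)), 2)), -135), 81) = Mul(Add(Mul(4, Pow(Add(5, -5), 2)), -135), 81) = Mul(Add(Mul(4, Pow(0, 2)), -135), 81) = Mul(Add(Mul(4, 0), -135), 81) = Mul(Add(0, -135), 81) = Mul(-135, 81) = -10935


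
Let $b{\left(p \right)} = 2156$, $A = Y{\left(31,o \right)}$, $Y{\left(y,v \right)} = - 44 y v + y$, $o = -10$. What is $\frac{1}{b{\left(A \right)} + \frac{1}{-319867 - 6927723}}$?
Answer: $\frac{7247590}{15625804039} \approx 0.00046382$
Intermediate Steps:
$Y{\left(y,v \right)} = y - 44 v y$ ($Y{\left(y,v \right)} = - 44 v y + y = y - 44 v y$)
$A = 13671$ ($A = 31 \left(1 - -440\right) = 31 \left(1 + 440\right) = 31 \cdot 441 = 13671$)
$\frac{1}{b{\left(A \right)} + \frac{1}{-319867 - 6927723}} = \frac{1}{2156 + \frac{1}{-319867 - 6927723}} = \frac{1}{2156 + \frac{1}{-7247590}} = \frac{1}{2156 - \frac{1}{7247590}} = \frac{1}{\frac{15625804039}{7247590}} = \frac{7247590}{15625804039}$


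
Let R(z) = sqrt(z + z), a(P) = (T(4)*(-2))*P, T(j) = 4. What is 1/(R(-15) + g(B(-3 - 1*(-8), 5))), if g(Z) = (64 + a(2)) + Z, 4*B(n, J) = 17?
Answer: 836/44161 - 16*I*sqrt(30)/44161 ≈ 0.018931 - 0.0019845*I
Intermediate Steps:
a(P) = -8*P (a(P) = (4*(-2))*P = -8*P)
B(n, J) = 17/4 (B(n, J) = (1/4)*17 = 17/4)
R(z) = sqrt(2)*sqrt(z) (R(z) = sqrt(2*z) = sqrt(2)*sqrt(z))
g(Z) = 48 + Z (g(Z) = (64 - 8*2) + Z = (64 - 16) + Z = 48 + Z)
1/(R(-15) + g(B(-3 - 1*(-8), 5))) = 1/(sqrt(2)*sqrt(-15) + (48 + 17/4)) = 1/(sqrt(2)*(I*sqrt(15)) + 209/4) = 1/(I*sqrt(30) + 209/4) = 1/(209/4 + I*sqrt(30))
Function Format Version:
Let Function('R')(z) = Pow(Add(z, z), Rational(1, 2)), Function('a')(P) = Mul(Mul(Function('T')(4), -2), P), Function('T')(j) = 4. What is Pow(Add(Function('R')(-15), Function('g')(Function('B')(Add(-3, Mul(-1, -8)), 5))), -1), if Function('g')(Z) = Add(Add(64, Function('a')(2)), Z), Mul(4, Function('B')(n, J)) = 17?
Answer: Add(Rational(836, 44161), Mul(Rational(-16, 44161), I, Pow(30, Rational(1, 2)))) ≈ Add(0.018931, Mul(-0.0019845, I))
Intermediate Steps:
Function('a')(P) = Mul(-8, P) (Function('a')(P) = Mul(Mul(4, -2), P) = Mul(-8, P))
Function('B')(n, J) = Rational(17, 4) (Function('B')(n, J) = Mul(Rational(1, 4), 17) = Rational(17, 4))
Function('R')(z) = Mul(Pow(2, Rational(1, 2)), Pow(z, Rational(1, 2))) (Function('R')(z) = Pow(Mul(2, z), Rational(1, 2)) = Mul(Pow(2, Rational(1, 2)), Pow(z, Rational(1, 2))))
Function('g')(Z) = Add(48, Z) (Function('g')(Z) = Add(Add(64, Mul(-8, 2)), Z) = Add(Add(64, -16), Z) = Add(48, Z))
Pow(Add(Function('R')(-15), Function('g')(Function('B')(Add(-3, Mul(-1, -8)), 5))), -1) = Pow(Add(Mul(Pow(2, Rational(1, 2)), Pow(-15, Rational(1, 2))), Add(48, Rational(17, 4))), -1) = Pow(Add(Mul(Pow(2, Rational(1, 2)), Mul(I, Pow(15, Rational(1, 2)))), Rational(209, 4)), -1) = Pow(Add(Mul(I, Pow(30, Rational(1, 2))), Rational(209, 4)), -1) = Pow(Add(Rational(209, 4), Mul(I, Pow(30, Rational(1, 2)))), -1)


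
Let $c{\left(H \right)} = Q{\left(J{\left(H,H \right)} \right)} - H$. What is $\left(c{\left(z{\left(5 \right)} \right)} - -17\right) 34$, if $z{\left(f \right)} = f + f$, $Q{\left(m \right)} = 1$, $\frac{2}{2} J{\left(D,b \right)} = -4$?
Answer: $272$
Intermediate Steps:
$J{\left(D,b \right)} = -4$
$z{\left(f \right)} = 2 f$
$c{\left(H \right)} = 1 - H$
$\left(c{\left(z{\left(5 \right)} \right)} - -17\right) 34 = \left(\left(1 - 2 \cdot 5\right) - -17\right) 34 = \left(\left(1 - 10\right) + 17\right) 34 = \left(-9 + 17\right) 34 = 8 \cdot 34 = 272$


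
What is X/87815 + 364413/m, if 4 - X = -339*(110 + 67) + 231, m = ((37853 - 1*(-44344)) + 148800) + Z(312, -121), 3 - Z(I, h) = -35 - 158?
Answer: 45820720363/20302213295 ≈ 2.2569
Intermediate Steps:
Z(I, h) = 196 (Z(I, h) = 3 - (-35 - 158) = 3 - 1*(-193) = 3 + 193 = 196)
m = 231193 (m = ((37853 - 1*(-44344)) + 148800) + 196 = ((37853 + 44344) + 148800) + 196 = (82197 + 148800) + 196 = 230997 + 196 = 231193)
X = 59776 (X = 4 - (-339*(110 + 67) + 231) = 4 - (-339*177 + 231) = 4 - (-60003 + 231) = 4 - 1*(-59772) = 4 + 59772 = 59776)
X/87815 + 364413/m = 59776/87815 + 364413/231193 = 45820720363/20302213295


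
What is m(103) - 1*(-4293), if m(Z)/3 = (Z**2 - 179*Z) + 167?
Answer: -18690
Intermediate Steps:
m(Z) = 501 - 537*Z + 3*Z**2 (m(Z) = 3*((Z**2 - 179*Z) + 167) = 3*(167 + Z**2 - 179*Z) = 501 - 537*Z + 3*Z**2)
m(103) - 1*(-4293) = (501 - 537*103 + 3*103**2) - 1*(-4293) = (501 - 55311 + 3*10609) + 4293 = (501 - 55311 + 31827) + 4293 = -22983 + 4293 = -18690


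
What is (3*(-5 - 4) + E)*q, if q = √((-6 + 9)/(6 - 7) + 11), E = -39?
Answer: -132*√2 ≈ -186.68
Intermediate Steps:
q = 2*√2 (q = √(3/(-1) + 11) = √(3*(-1) + 11) = √(-3 + 11) = √8 = 2*√2 ≈ 2.8284)
(3*(-5 - 4) + E)*q = (3*(-5 - 4) - 39)*(2*√2) = (3*(-9) - 39)*(2*√2) = (-27 - 39)*(2*√2) = -132*√2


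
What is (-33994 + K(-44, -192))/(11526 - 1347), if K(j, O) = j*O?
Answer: -25546/10179 ≈ -2.5097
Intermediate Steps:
K(j, O) = O*j
(-33994 + K(-44, -192))/(11526 - 1347) = (-33994 - 192*(-44))/(11526 - 1347) = (-33994 + 8448)/10179 = -25546*1/10179 = -25546/10179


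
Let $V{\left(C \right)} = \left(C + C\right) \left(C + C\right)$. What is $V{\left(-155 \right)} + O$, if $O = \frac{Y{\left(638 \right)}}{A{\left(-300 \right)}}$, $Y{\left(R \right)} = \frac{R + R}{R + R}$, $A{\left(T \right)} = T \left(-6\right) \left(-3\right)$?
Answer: $\frac{518939999}{5400} \approx 96100.0$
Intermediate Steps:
$A{\left(T \right)} = 18 T$ ($A{\left(T \right)} = - 6 T \left(-3\right) = 18 T$)
$Y{\left(R \right)} = 1$ ($Y{\left(R \right)} = \frac{2 R}{2 R} = 2 R \frac{1}{2 R} = 1$)
$V{\left(C \right)} = 4 C^{2}$ ($V{\left(C \right)} = 2 C 2 C = 4 C^{2}$)
$O = - \frac{1}{5400}$ ($O = 1 \frac{1}{18 \left(-300\right)} = 1 \frac{1}{-5400} = 1 \left(- \frac{1}{5400}\right) = - \frac{1}{5400} \approx -0.00018519$)
$V{\left(-155 \right)} + O = 4 \left(-155\right)^{2} - \frac{1}{5400} = 4 \cdot 24025 - \frac{1}{5400} = 96100 - \frac{1}{5400} = \frac{518939999}{5400}$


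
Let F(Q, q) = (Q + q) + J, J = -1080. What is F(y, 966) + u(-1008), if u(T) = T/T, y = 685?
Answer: 572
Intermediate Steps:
F(Q, q) = -1080 + Q + q (F(Q, q) = (Q + q) - 1080 = -1080 + Q + q)
u(T) = 1
F(y, 966) + u(-1008) = (-1080 + 685 + 966) + 1 = 571 + 1 = 572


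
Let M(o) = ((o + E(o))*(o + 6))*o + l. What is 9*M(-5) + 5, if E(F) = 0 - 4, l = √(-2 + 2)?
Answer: 410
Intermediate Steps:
l = 0 (l = √0 = 0)
E(F) = -4
M(o) = o*(-4 + o)*(6 + o) (M(o) = ((o - 4)*(o + 6))*o + 0 = ((-4 + o)*(6 + o))*o + 0 = o*(-4 + o)*(6 + o) + 0 = o*(-4 + o)*(6 + o))
9*M(-5) + 5 = 9*(-5*(-24 + (-5)² + 2*(-5))) + 5 = 9*(-5*(-24 + 25 - 10)) + 5 = 9*(-5*(-9)) + 5 = 9*45 + 5 = 405 + 5 = 410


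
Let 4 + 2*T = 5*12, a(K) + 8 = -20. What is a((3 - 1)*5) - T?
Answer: -56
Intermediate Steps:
a(K) = -28 (a(K) = -8 - 20 = -28)
T = 28 (T = -2 + (5*12)/2 = -2 + (1/2)*60 = -2 + 30 = 28)
a((3 - 1)*5) - T = -28 - 1*28 = -28 - 28 = -56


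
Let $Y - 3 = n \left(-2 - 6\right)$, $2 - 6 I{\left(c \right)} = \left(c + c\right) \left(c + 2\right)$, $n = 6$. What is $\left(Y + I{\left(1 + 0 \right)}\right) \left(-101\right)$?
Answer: $\frac{13837}{3} \approx 4612.3$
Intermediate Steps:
$I{\left(c \right)} = \frac{1}{3} - \frac{c \left(2 + c\right)}{3}$ ($I{\left(c \right)} = \frac{1}{3} - \frac{\left(c + c\right) \left(c + 2\right)}{6} = \frac{1}{3} - \frac{2 c \left(2 + c\right)}{6} = \frac{1}{3} - \frac{c \left(2 + c\right)}{3}$)
$Y = -45$ ($Y = 3 + 6 \left(-2 - 6\right) = 3 + 6 \left(-8\right) = 3 - 48 = -45$)
$\left(Y + I{\left(1 + 0 \right)}\right) \left(-101\right) = \left(-45 - \left(- \frac{1}{3} + \frac{\left(1 + 0\right)^{2}}{3} + \frac{2 \left(1 + 0\right)}{3}\right)\right) \left(-101\right) = \left(-45 - \left(\frac{1}{3} + \frac{1}{3}\right)\right) \left(-101\right) = \left(-45 - \frac{2}{3}\right) \left(-101\right) = \left(- \frac{137}{3}\right) \left(-101\right) = \frac{13837}{3}$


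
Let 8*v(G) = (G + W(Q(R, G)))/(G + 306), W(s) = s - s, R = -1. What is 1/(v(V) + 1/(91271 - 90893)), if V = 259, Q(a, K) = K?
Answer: 854280/51211 ≈ 16.682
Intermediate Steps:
W(s) = 0
v(G) = G/(8*(306 + G)) (v(G) = ((G + 0)/(G + 306))/8 = (G/(306 + G))/8 = G/(8*(306 + G)))
1/(v(V) + 1/(91271 - 90893)) = 1/((1/8)*259/(306 + 259) + 1/(91271 - 90893)) = 1/((1/8)*259/565 + 1/378) = 1/((1/8)*259*(1/565) + 1/378) = 1/(259/4520 + 1/378) = 1/(51211/854280) = 854280/51211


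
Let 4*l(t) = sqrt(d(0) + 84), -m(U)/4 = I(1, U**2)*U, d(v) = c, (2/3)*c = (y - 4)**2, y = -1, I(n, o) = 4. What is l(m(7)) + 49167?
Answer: 49167 + 9*sqrt(6)/8 ≈ 49170.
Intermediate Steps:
c = 75/2 (c = 3*(-1 - 4)**2/2 = (3/2)*(-5)**2 = (3/2)*25 = 75/2 ≈ 37.500)
d(v) = 75/2
m(U) = -16*U
l(t) = 9*sqrt(6)/8 (l(t) = sqrt(75/2 + 84)/4 = sqrt(243/2)/4 = (9*sqrt(6)/2)/4 = 9*sqrt(6)/8)
l(m(7)) + 49167 = 9*sqrt(6)/8 + 49167 = 49167 + 9*sqrt(6)/8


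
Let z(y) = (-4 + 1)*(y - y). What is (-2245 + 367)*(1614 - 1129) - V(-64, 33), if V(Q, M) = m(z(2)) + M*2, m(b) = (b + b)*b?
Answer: -910896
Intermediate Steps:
z(y) = 0 (z(y) = -3*0 = 0)
m(b) = 2*b**2 (m(b) = (2*b)*b = 2*b**2)
V(Q, M) = 2*M (V(Q, M) = 2*0**2 + M*2 = 2*0 + 2*M = 0 + 2*M = 2*M)
(-2245 + 367)*(1614 - 1129) - V(-64, 33) = (-2245 + 367)*(1614 - 1129) - 2*33 = -1878*485 - 1*66 = -910830 - 66 = -910896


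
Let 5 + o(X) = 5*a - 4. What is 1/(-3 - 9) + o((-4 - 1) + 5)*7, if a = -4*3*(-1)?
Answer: 4283/12 ≈ 356.92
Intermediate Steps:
a = 12 (a = -12*(-1) = 12)
o(X) = 51 (o(X) = -5 + (5*12 - 4) = -5 + (60 - 4) = -5 + 56 = 51)
1/(-3 - 9) + o((-4 - 1) + 5)*7 = 1/(-3 - 9) + 51*7 = 1/(-12) + 357 = -1/12 + 357 = 4283/12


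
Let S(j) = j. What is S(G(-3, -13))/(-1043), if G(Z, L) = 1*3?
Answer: -3/1043 ≈ -0.0028763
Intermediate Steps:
G(Z, L) = 3
S(G(-3, -13))/(-1043) = 3/(-1043) = 3*(-1/1043) = -3/1043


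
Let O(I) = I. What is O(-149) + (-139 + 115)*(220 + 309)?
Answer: -12845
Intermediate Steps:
O(-149) + (-139 + 115)*(220 + 309) = -149 + (-139 + 115)*(220 + 309) = -149 - 24*529 = -149 - 12696 = -12845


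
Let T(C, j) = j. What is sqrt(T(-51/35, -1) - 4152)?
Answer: I*sqrt(4153) ≈ 64.444*I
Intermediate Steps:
sqrt(T(-51/35, -1) - 4152) = sqrt(-1 - 4152) = sqrt(-4153) = I*sqrt(4153)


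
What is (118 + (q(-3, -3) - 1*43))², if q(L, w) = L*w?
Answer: 7056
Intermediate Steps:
(118 + (q(-3, -3) - 1*43))² = (118 + (-3*(-3) - 1*43))² = (118 + (9 - 43))² = (118 - 34)² = 84² = 7056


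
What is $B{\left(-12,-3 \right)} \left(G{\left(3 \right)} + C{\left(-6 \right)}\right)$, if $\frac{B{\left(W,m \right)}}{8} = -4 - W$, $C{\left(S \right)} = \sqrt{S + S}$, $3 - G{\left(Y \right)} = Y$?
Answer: $128 i \sqrt{3} \approx 221.7 i$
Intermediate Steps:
$G{\left(Y \right)} = 3 - Y$
$C{\left(S \right)} = \sqrt{2} \sqrt{S}$ ($C{\left(S \right)} = \sqrt{2 S} = \sqrt{2} \sqrt{S}$)
$B{\left(W,m \right)} = -32 - 8 W$ ($B{\left(W,m \right)} = 8 \left(-4 - W\right) = -32 - 8 W$)
$B{\left(-12,-3 \right)} \left(G{\left(3 \right)} + C{\left(-6 \right)}\right) = \left(-32 - -96\right) \left(\left(3 - 3\right) + \sqrt{2} \sqrt{-6}\right) = \left(-32 + 96\right) \left(\left(3 - 3\right) + \sqrt{2} i \sqrt{6}\right) = 64 \left(0 + 2 i \sqrt{3}\right) = 64 \cdot 2 i \sqrt{3} = 128 i \sqrt{3}$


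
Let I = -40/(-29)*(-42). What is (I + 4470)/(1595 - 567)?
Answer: 63975/14906 ≈ 4.2919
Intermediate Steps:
I = -1680/29 (I = -40*(-1/29)*(-42) = (40/29)*(-42) = -1680/29 ≈ -57.931)
(I + 4470)/(1595 - 567) = (-1680/29 + 4470)/(1595 - 567) = (127950/29)/1028 = (127950/29)*(1/1028) = 63975/14906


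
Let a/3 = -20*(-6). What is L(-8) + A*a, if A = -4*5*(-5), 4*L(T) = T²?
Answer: 36016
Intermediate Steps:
L(T) = T²/4
A = 100 (A = -20*(-5) = 100)
a = 360 (a = 3*(-20*(-6)) = 3*120 = 360)
L(-8) + A*a = (¼)*(-8)² + 100*360 = (¼)*64 + 36000 = 16 + 36000 = 36016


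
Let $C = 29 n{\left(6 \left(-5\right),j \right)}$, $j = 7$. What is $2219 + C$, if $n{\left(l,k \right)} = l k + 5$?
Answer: $-3726$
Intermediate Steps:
$n{\left(l,k \right)} = 5 + k l$ ($n{\left(l,k \right)} = k l + 5 = 5 + k l$)
$C = -5945$ ($C = 29 \left(5 + 7 \cdot 6 \left(-5\right)\right) = 29 \left(5 + 7 \left(-30\right)\right) = 29 \left(5 - 210\right) = 29 \left(-205\right) = -5945$)
$2219 + C = 2219 - 5945 = -3726$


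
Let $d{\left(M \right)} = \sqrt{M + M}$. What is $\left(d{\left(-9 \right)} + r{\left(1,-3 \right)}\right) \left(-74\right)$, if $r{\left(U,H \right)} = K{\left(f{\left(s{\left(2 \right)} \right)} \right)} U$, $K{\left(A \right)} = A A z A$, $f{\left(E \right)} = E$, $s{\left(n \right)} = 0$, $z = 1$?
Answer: $- 222 i \sqrt{2} \approx - 313.96 i$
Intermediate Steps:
$d{\left(M \right)} = \sqrt{2} \sqrt{M}$ ($d{\left(M \right)} = \sqrt{2 M} = \sqrt{2} \sqrt{M}$)
$K{\left(A \right)} = A^{3}$ ($K{\left(A \right)} = A A 1 A = A A A = A A^{2} = A^{3}$)
$r{\left(U,H \right)} = 0$ ($r{\left(U,H \right)} = 0^{3} U = 0 U = 0$)
$\left(d{\left(-9 \right)} + r{\left(1,-3 \right)}\right) \left(-74\right) = \left(\sqrt{2} \sqrt{-9} + 0\right) \left(-74\right) = \left(\sqrt{2} \cdot 3 i + 0\right) \left(-74\right) = \left(3 i \sqrt{2} + 0\right) \left(-74\right) = 3 i \sqrt{2} \left(-74\right) = - 222 i \sqrt{2}$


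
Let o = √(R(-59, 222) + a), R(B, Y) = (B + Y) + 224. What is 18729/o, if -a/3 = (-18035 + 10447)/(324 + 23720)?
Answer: 6243*√3504334857/388658 ≈ 950.89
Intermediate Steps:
R(B, Y) = 224 + B + Y
a = 5691/6011 (a = -3*(-18035 + 10447)/(324 + 23720) = -(-22764)/24044 = -3*(-1897/6011) = 5691/6011 ≈ 0.94676)
o = 2*√3504334857/6011 (o = √((224 - 59 + 222) + 5691/6011) = √(387 + 5691/6011) = √(2331948/6011) = 2*√3504334857/6011 ≈ 19.696)
18729/o = 18729/((2*√3504334857/6011)) = 18729*(√3504334857/1165974) = 6243*√3504334857/388658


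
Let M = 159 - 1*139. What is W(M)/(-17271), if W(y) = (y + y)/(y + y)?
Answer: -1/17271 ≈ -5.7900e-5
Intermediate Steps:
M = 20 (M = 159 - 139 = 20)
W(y) = 1 (W(y) = (2*y)/((2*y)) = (2*y)*(1/(2*y)) = 1)
W(M)/(-17271) = 1/(-17271) = 1*(-1/17271) = -1/17271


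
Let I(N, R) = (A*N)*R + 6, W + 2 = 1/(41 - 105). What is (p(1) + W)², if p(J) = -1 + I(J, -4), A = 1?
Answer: 4225/4096 ≈ 1.0315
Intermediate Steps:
W = -129/64 (W = -2 + 1/(41 - 105) = -2 + 1/(-64) = -2 - 1/64 = -129/64 ≈ -2.0156)
I(N, R) = 6 + N*R (I(N, R) = (1*N)*R + 6 = N*R + 6 = 6 + N*R)
p(J) = 5 - 4*J (p(J) = -1 + (6 + J*(-4)) = -1 + (6 - 4*J) = 5 - 4*J)
(p(1) + W)² = ((5 - 4*1) - 129/64)² = ((5 - 4) - 129/64)² = (1 - 129/64)² = (-65/64)² = 4225/4096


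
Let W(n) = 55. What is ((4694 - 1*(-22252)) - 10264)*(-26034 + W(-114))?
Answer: -433381678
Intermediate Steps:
((4694 - 1*(-22252)) - 10264)*(-26034 + W(-114)) = ((4694 - 1*(-22252)) - 10264)*(-26034 + 55) = ((4694 + 22252) - 10264)*(-25979) = (26946 - 10264)*(-25979) = 16682*(-25979) = -433381678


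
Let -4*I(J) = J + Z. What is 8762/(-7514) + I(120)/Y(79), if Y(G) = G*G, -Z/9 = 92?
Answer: -2052064/1803649 ≈ -1.1377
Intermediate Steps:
Z = -828 (Z = -9*92 = -828)
Y(G) = G**2
I(J) = 207 - J/4 (I(J) = -(J - 828)/4 = -(-828 + J)/4 = 207 - J/4)
8762/(-7514) + I(120)/Y(79) = 8762/(-7514) + (207 - 1/4*120)/(79**2) = 8762*(-1/7514) + (207 - 30)/6241 = -337/289 + 177*(1/6241) = -337/289 + 177/6241 = -2052064/1803649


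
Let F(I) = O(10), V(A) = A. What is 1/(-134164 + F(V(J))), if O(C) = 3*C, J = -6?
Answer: -1/134134 ≈ -7.4552e-6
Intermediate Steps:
F(I) = 30 (F(I) = 3*10 = 30)
1/(-134164 + F(V(J))) = 1/(-134164 + 30) = 1/(-134134) = -1/134134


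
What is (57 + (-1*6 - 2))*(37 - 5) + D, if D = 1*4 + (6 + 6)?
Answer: 1584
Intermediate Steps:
D = 16 (D = 4 + 12 = 16)
(57 + (-1*6 - 2))*(37 - 5) + D = (57 + (-1*6 - 2))*(37 - 5) + 16 = (57 + (-6 - 2))*32 + 16 = (57 - 8)*32 + 16 = 49*32 + 16 = 1568 + 16 = 1584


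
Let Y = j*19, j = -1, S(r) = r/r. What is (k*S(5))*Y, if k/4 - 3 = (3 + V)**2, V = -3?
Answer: -228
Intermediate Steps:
S(r) = 1
k = 12 (k = 12 + 4*(3 - 3)**2 = 12 + 4*0**2 = 12 + 4*0 = 12 + 0 = 12)
Y = -19 (Y = -1*19 = -19)
(k*S(5))*Y = (12*1)*(-19) = 12*(-19) = -228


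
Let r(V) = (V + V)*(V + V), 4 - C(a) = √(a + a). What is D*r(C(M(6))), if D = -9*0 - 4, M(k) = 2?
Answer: -64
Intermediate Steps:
D = -4 (D = 0 - 4 = -4)
C(a) = 4 - √2*√a (C(a) = 4 - √(a + a) = 4 - √(2*a) = 4 - √2*√a)
r(V) = 4*V² (r(V) = (2*V)*(2*V) = 4*V²)
D*r(C(M(6))) = -16*(4 - √2*√2)² = -16*(4 - 2)² = -16*2² = -16*4 = -4*16 = -64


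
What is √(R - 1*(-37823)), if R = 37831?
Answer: 9*√934 ≈ 275.05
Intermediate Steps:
√(R - 1*(-37823)) = √(37831 - 1*(-37823)) = √(37831 + 37823) = √75654 = 9*√934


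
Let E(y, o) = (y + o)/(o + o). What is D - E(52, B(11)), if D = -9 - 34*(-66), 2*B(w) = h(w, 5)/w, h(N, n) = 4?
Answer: 4183/2 ≈ 2091.5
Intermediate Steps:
B(w) = 2/w (B(w) = (4/w)/2 = 2/w)
E(y, o) = (o + y)/(2*o) (E(y, o) = (o + y)/((2*o)) = (o + y)*(1/(2*o)) = (o + y)/(2*o))
D = 2235 (D = -9 + 2244 = 2235)
D - E(52, B(11)) = 2235 - (2/11 + 52)/(2*(2/11)) = 2235 - (2*(1/11) + 52)/(2*(2*(1/11))) = 2235 - (2/11 + 52)/(2*2/11) = 2235 - 11*574/(2*2*11) = 2235 - 1*287/2 = 2235 - 287/2 = 4183/2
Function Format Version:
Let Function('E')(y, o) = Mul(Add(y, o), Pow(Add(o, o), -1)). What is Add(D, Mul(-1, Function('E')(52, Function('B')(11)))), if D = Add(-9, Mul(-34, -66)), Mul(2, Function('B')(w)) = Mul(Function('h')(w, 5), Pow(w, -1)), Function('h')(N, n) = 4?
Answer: Rational(4183, 2) ≈ 2091.5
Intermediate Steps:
Function('B')(w) = Mul(2, Pow(w, -1)) (Function('B')(w) = Mul(Rational(1, 2), Mul(4, Pow(w, -1))) = Mul(2, Pow(w, -1)))
Function('E')(y, o) = Mul(Rational(1, 2), Pow(o, -1), Add(o, y)) (Function('E')(y, o) = Mul(Add(o, y), Pow(Mul(2, o), -1)) = Mul(Add(o, y), Mul(Rational(1, 2), Pow(o, -1))) = Mul(Rational(1, 2), Pow(o, -1), Add(o, y)))
D = 2235 (D = Add(-9, 2244) = 2235)
Add(D, Mul(-1, Function('E')(52, Function('B')(11)))) = Add(2235, Mul(-1, Mul(Rational(1, 2), Pow(Mul(2, Pow(11, -1)), -1), Add(Mul(2, Pow(11, -1)), 52)))) = Add(2235, Mul(-1, Mul(Rational(1, 2), Pow(Mul(2, Rational(1, 11)), -1), Add(Mul(2, Rational(1, 11)), 52)))) = Add(2235, Mul(-1, Mul(Rational(1, 2), Pow(Rational(2, 11), -1), Add(Rational(2, 11), 52)))) = Add(2235, Mul(-1, Mul(Rational(1, 2), Rational(11, 2), Rational(574, 11)))) = Add(2235, Mul(-1, Rational(287, 2))) = Add(2235, Rational(-287, 2)) = Rational(4183, 2)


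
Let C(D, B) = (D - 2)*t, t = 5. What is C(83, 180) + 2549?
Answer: 2954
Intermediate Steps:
C(D, B) = -10 + 5*D (C(D, B) = (D - 2)*5 = (-2 + D)*5 = -10 + 5*D)
C(83, 180) + 2549 = (-10 + 5*83) + 2549 = (-10 + 415) + 2549 = 405 + 2549 = 2954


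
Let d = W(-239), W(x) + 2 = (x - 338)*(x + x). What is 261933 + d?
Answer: 537737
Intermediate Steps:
W(x) = -2 + 2*x*(-338 + x) (W(x) = -2 + (x - 338)*(x + x) = -2 + (-338 + x)*(2*x) = -2 + 2*x*(-338 + x))
d = 275804 (d = -2 - 676*(-239) + 2*(-239)² = -2 + 161564 + 2*57121 = -2 + 161564 + 114242 = 275804)
261933 + d = 261933 + 275804 = 537737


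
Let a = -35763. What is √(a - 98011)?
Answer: I*√133774 ≈ 365.75*I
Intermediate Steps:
√(a - 98011) = √(-35763 - 98011) = √(-133774) = I*√133774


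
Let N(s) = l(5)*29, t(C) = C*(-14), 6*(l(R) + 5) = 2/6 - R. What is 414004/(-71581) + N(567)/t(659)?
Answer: -17134231994/2971828377 ≈ -5.7655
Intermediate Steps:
l(R) = -89/18 - R/6 (l(R) = -5 + (2/6 - R)/6 = -5 + (2*(⅙) - R)/6 = -5 + (⅓ - R)/6 = -5 + (1/18 - R/6) = -89/18 - R/6)
t(C) = -14*C
N(s) = -1508/9 (N(s) = (-89/18 - ⅙*5)*29 = (-89/18 - ⅚)*29 = -52/9*29 = -1508/9)
414004/(-71581) + N(567)/t(659) = 414004/(-71581) - 1508/(9*((-14*659))) = 414004*(-1/71581) - 1508/9/(-9226) = -414004/71581 - 1508/9*(-1/9226) = -414004/71581 + 754/41517 = -17134231994/2971828377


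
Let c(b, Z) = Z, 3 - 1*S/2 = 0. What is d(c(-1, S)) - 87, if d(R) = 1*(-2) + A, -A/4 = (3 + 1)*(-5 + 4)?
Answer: -73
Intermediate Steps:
S = 6 (S = 6 - 2*0 = 6 + 0 = 6)
A = 16 (A = -4*(3 + 1)*(-5 + 4) = -16*(-1) = -4*(-4) = 16)
d(R) = 14 (d(R) = 1*(-2) + 16 = -2 + 16 = 14)
d(c(-1, S)) - 87 = 14 - 87 = -73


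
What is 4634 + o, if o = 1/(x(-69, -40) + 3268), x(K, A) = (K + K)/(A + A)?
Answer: 606076266/130789 ≈ 4634.0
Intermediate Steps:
x(K, A) = K/A (x(K, A) = (2*K)/((2*A)) = (2*K)*(1/(2*A)) = K/A)
o = 40/130789 (o = 1/(-69/(-40) + 3268) = 1/(-69*(-1/40) + 3268) = 1/(69/40 + 3268) = 1/(130789/40) = 40/130789 ≈ 0.00030584)
4634 + o = 4634 + 40/130789 = 606076266/130789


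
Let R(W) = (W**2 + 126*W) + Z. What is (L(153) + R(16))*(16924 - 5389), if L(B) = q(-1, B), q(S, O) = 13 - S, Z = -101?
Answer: 25203975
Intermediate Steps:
L(B) = 14 (L(B) = 13 - 1*(-1) = 13 + 1 = 14)
R(W) = -101 + W**2 + 126*W (R(W) = (W**2 + 126*W) - 101 = -101 + W**2 + 126*W)
(L(153) + R(16))*(16924 - 5389) = (14 + (-101 + 16**2 + 126*16))*(16924 - 5389) = (14 + (-101 + 256 + 2016))*11535 = (14 + 2171)*11535 = 2185*11535 = 25203975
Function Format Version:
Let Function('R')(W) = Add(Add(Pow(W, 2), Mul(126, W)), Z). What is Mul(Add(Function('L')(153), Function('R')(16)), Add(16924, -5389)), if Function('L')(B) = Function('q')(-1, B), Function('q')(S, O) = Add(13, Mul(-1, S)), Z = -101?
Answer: 25203975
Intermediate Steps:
Function('L')(B) = 14 (Function('L')(B) = Add(13, Mul(-1, -1)) = Add(13, 1) = 14)
Function('R')(W) = Add(-101, Pow(W, 2), Mul(126, W)) (Function('R')(W) = Add(Add(Pow(W, 2), Mul(126, W)), -101) = Add(-101, Pow(W, 2), Mul(126, W)))
Mul(Add(Function('L')(153), Function('R')(16)), Add(16924, -5389)) = Mul(Add(14, Add(-101, Pow(16, 2), Mul(126, 16))), Add(16924, -5389)) = Mul(Add(14, Add(-101, 256, 2016)), 11535) = Mul(Add(14, 2171), 11535) = Mul(2185, 11535) = 25203975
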